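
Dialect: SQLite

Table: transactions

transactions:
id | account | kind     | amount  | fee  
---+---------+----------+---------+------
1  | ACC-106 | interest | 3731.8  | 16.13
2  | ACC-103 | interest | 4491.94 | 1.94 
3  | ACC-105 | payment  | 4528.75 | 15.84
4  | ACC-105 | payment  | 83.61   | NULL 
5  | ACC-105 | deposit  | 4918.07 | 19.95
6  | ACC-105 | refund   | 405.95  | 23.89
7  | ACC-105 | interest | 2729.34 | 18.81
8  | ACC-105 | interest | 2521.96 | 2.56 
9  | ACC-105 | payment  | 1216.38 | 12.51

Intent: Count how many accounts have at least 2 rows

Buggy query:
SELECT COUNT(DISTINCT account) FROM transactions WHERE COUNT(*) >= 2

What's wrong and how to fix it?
Bug: WHERE filters individual rows, not groups, so a group-level COUNT is invalid there

Fix: Group first with HAVING COUNT(*) >= 2, then COUNT the resulting groups

Corrected query:
SELECT COUNT(*) FROM (SELECT account FROM transactions GROUP BY account HAVING COUNT(*) >= 2)

Result:
COUNT(*)
--------
1       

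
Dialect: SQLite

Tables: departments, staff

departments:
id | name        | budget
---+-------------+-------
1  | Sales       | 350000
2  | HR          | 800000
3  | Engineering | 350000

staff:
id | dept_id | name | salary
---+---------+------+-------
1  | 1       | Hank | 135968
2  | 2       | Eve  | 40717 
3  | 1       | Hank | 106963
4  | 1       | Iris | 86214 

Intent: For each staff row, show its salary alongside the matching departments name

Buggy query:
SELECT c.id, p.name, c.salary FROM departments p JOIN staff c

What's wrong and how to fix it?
Bug: Missing join condition: each staff row is matched to all departments rows instead of just its own

Fix: Add ON c.dept_id = p.id to the JOIN

Corrected query:
SELECT c.id, p.name, c.salary FROM departments p JOIN staff c ON c.dept_id = p.id

Result:
id | name  | salary
---+-------+-------
1  | Sales | 135968
2  | HR    | 40717 
3  | Sales | 106963
4  | Sales | 86214 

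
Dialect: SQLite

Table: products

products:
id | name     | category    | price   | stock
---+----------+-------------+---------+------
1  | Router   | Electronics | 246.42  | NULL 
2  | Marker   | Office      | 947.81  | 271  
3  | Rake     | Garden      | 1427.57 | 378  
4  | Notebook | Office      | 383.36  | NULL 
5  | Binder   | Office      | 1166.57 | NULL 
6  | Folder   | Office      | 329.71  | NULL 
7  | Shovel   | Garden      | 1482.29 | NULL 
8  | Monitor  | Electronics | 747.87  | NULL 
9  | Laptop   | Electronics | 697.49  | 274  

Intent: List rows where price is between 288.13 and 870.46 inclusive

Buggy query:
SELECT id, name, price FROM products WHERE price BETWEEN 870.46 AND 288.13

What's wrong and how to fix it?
Bug: The bounds are reversed; BETWEEN a AND b requires a <= b to match anything

Fix: Swap the bounds so the smaller value comes first

Corrected query:
SELECT id, name, price FROM products WHERE price BETWEEN 288.13 AND 870.46

Result:
id | name     | price 
---+----------+-------
4  | Notebook | 383.36
6  | Folder   | 329.71
8  | Monitor  | 747.87
9  | Laptop   | 697.49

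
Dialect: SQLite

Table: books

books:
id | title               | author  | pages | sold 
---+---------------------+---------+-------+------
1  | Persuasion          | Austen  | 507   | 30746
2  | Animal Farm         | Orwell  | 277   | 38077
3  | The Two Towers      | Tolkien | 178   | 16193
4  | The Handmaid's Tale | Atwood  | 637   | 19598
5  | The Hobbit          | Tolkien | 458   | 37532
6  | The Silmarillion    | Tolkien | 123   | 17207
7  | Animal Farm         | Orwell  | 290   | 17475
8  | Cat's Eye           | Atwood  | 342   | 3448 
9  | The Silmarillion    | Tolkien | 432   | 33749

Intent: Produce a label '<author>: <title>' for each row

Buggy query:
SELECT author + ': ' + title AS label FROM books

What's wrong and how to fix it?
Bug: SQLite uses || for string concatenation; + coerces text to numbers (yielding 0)

Fix: Use the || operator for string concatenation

Corrected query:
SELECT author || ': ' || title AS label FROM books

Result:
label                      
---------------------------
Austen: Persuasion         
Orwell: Animal Farm        
Tolkien: The Two Towers    
Atwood: The Handmaid's Tale
Tolkien: The Hobbit        
Tolkien: The Silmarillion  
Orwell: Animal Farm        
Atwood: Cat's Eye          
Tolkien: The Silmarillion  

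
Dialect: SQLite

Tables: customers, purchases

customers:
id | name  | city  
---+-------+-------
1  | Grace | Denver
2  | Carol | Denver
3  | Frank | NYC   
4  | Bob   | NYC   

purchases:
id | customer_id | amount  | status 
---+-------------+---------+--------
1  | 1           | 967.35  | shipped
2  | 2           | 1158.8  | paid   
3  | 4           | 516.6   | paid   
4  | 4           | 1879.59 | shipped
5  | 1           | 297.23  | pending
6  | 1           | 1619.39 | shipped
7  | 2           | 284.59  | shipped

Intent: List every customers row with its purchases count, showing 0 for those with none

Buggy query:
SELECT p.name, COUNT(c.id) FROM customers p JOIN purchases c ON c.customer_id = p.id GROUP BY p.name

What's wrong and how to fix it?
Bug: An inner join excludes parents with zero children

Fix: Use LEFT JOIN so parents without children still appear (COUNT(c.id) gives 0)

Corrected query:
SELECT p.name, COUNT(c.id) FROM customers p LEFT JOIN purchases c ON c.customer_id = p.id GROUP BY p.name

Result:
name  | COUNT(c.id)
------+------------
Bob   | 2          
Carol | 2          
Frank | 0          
Grace | 3          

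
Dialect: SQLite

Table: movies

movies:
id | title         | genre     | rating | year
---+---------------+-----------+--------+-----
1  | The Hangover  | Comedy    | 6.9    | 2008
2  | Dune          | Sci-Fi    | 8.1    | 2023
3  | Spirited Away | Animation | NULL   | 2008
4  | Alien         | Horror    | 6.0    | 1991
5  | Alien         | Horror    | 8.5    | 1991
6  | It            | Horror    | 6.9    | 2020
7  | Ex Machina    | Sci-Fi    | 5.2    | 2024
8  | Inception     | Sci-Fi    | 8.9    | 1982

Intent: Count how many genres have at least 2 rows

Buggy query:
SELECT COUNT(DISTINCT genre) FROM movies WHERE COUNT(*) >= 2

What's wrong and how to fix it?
Bug: WHERE filters individual rows, not groups, so a group-level COUNT is invalid there

Fix: Use a subquery that GROUPs and filters with HAVING, then count its rows

Corrected query:
SELECT COUNT(*) FROM (SELECT genre FROM movies GROUP BY genre HAVING COUNT(*) >= 2)

Result:
COUNT(*)
--------
2       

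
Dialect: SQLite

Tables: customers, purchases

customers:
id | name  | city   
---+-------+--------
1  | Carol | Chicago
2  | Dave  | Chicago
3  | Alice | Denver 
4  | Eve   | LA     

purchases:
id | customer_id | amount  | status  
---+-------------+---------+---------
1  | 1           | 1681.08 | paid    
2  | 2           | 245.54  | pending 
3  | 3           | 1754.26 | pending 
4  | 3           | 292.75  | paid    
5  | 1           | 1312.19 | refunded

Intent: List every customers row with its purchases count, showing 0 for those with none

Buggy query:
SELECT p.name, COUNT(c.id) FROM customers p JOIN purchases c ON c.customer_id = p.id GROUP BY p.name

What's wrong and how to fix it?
Bug: INNER JOIN drops customers rows that have no matching purchases rows

Fix: Use LEFT JOIN so parents without children still appear (COUNT(c.id) gives 0)

Corrected query:
SELECT p.name, COUNT(c.id) FROM customers p LEFT JOIN purchases c ON c.customer_id = p.id GROUP BY p.name

Result:
name  | COUNT(c.id)
------+------------
Alice | 2          
Carol | 2          
Dave  | 1          
Eve   | 0          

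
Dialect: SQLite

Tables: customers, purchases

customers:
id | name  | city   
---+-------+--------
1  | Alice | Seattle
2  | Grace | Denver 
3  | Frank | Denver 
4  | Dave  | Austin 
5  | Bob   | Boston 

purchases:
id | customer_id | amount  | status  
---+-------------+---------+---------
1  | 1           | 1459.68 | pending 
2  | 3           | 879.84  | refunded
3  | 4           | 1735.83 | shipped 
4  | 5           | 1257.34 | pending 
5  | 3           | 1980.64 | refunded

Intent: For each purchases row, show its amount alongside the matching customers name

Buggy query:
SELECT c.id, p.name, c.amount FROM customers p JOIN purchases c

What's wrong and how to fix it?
Bug: JOIN with no ON clause produces a cartesian product; every purchases row pairs with every customers row

Fix: Add ON c.customer_id = p.id to the JOIN

Corrected query:
SELECT c.id, p.name, c.amount FROM customers p JOIN purchases c ON c.customer_id = p.id

Result:
id | name  | amount 
---+-------+--------
1  | Alice | 1459.68
2  | Frank | 879.84 
3  | Dave  | 1735.83
4  | Bob   | 1257.34
5  | Frank | 1980.64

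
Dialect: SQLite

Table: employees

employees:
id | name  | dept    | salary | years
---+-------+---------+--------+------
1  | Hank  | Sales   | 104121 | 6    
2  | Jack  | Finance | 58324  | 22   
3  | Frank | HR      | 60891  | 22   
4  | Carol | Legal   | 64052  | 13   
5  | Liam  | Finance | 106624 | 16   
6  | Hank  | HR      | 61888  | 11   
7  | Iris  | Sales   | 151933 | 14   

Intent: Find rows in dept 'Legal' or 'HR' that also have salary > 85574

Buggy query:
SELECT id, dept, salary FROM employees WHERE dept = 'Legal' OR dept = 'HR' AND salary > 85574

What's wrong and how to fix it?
Bug: Without parentheses, AND is evaluated before OR, so the salary filter only applies to the 'HR' branch

Fix: Add parentheses around the OR so the AND applies to both alternatives

Corrected query:
SELECT id, dept, salary FROM employees WHERE (dept = 'Legal' OR dept = 'HR') AND salary > 85574

Result:
(no rows)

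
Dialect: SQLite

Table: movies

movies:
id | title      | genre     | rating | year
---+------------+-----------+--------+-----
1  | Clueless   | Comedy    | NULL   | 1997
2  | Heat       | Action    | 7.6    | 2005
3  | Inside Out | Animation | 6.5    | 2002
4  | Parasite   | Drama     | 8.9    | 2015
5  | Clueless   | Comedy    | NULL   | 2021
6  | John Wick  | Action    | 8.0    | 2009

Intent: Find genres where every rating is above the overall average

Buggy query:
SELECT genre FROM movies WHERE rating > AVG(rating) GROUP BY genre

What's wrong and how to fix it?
Bug: WHERE evaluates per row before aggregation, so AVG() is unavailable

Fix: Use a subquery for AVG and a HAVING MIN(...) filter so the condition holds for every row in the group

Corrected query:
SELECT genre FROM movies GROUP BY genre HAVING MIN(rating) > (SELECT AVG(rating) FROM movies)

Result:
genre
-----
Drama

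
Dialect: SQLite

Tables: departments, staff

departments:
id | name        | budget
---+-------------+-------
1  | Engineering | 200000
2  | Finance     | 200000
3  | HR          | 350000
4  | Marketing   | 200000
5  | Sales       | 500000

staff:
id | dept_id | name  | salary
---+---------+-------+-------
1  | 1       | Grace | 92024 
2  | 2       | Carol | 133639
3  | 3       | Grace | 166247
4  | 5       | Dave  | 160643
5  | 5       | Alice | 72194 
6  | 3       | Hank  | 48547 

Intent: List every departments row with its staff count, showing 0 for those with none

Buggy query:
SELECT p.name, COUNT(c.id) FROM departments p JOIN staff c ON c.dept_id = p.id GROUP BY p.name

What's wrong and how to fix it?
Bug: An inner join excludes parents with zero children

Fix: Use LEFT JOIN so parents without children still appear (COUNT(c.id) gives 0)

Corrected query:
SELECT p.name, COUNT(c.id) FROM departments p LEFT JOIN staff c ON c.dept_id = p.id GROUP BY p.name

Result:
name        | COUNT(c.id)
------------+------------
Engineering | 1          
Finance     | 1          
HR          | 2          
Marketing   | 0          
Sales       | 2          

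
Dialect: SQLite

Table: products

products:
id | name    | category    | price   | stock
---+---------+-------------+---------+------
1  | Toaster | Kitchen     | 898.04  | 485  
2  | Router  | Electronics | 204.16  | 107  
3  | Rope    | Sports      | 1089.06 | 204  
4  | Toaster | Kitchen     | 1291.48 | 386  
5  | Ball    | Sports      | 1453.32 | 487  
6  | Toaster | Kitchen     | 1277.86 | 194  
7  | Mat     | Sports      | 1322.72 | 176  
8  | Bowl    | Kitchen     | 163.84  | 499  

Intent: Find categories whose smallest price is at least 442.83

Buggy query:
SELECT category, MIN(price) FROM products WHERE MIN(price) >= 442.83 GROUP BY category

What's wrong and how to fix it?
Bug: MIN() in WHERE is a misuse of aggregate

Fix: Use HAVING for the per-group MIN condition

Corrected query:
SELECT category, MIN(price) FROM products GROUP BY category HAVING MIN(price) >= 442.83

Result:
category | MIN(price)
---------+-----------
Sports   | 1089.06   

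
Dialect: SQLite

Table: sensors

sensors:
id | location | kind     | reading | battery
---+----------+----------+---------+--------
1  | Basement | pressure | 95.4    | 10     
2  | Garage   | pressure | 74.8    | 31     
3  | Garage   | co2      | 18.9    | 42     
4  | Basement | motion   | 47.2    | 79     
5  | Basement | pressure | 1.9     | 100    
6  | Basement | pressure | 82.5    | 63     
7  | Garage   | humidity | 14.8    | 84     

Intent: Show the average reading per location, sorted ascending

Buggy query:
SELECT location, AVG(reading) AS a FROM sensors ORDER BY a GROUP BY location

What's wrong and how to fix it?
Bug: ORDER BY appears before GROUP BY; SQL clause order requires GROUP BY first

Fix: Reorder: SELECT … FROM … GROUP BY … ORDER BY …

Corrected query:
SELECT location, AVG(reading) AS a FROM sensors GROUP BY location ORDER BY a

Result:
location | a        
---------+----------
Garage   | 36.166667
Basement | 56.75    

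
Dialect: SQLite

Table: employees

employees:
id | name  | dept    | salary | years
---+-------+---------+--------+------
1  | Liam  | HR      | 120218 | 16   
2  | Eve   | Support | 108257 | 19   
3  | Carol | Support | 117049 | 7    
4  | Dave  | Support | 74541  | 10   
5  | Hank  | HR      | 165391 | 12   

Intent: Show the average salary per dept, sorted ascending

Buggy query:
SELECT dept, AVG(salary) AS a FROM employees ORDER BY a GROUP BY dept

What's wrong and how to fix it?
Bug: GROUP BY must precede ORDER BY

Fix: Move ORDER BY to the end, after GROUP BY

Corrected query:
SELECT dept, AVG(salary) AS a FROM employees GROUP BY dept ORDER BY a

Result:
dept    | a       
--------+---------
Support | 99949   
HR      | 142804.5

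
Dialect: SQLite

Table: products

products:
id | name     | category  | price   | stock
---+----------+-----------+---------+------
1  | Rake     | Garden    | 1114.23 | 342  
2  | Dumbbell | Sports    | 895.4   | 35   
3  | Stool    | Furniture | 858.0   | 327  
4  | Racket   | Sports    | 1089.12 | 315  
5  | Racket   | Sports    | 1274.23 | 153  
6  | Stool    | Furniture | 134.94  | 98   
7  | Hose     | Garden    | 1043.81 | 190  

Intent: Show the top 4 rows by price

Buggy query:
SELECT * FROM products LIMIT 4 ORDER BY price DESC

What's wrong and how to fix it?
Bug: ORDER BY cannot follow LIMIT; LIMIT is the final clause

Fix: Swap the clauses: ORDER BY first, then LIMIT

Corrected query:
SELECT * FROM products ORDER BY price DESC LIMIT 4

Result:
id | name   | category | price   | stock
---+--------+----------+---------+------
5  | Racket | Sports   | 1274.23 | 153  
1  | Rake   | Garden   | 1114.23 | 342  
4  | Racket | Sports   | 1089.12 | 315  
7  | Hose   | Garden   | 1043.81 | 190  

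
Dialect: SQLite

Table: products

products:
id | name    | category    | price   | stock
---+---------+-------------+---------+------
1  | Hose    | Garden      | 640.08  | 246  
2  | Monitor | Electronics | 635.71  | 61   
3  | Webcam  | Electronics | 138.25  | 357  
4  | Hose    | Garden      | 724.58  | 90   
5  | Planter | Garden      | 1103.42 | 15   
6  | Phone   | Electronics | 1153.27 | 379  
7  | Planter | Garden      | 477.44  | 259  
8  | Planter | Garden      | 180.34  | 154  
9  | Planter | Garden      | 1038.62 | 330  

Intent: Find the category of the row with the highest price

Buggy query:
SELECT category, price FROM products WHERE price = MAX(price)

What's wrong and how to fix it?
Bug: MAX(price) is an aggregate and cannot be used directly in WHERE

Fix: Use a subquery: WHERE price = (SELECT MAX(price) FROM products)

Corrected query:
SELECT category, price FROM products WHERE price = (SELECT MAX(price) FROM products)

Result:
category    | price  
------------+--------
Electronics | 1153.27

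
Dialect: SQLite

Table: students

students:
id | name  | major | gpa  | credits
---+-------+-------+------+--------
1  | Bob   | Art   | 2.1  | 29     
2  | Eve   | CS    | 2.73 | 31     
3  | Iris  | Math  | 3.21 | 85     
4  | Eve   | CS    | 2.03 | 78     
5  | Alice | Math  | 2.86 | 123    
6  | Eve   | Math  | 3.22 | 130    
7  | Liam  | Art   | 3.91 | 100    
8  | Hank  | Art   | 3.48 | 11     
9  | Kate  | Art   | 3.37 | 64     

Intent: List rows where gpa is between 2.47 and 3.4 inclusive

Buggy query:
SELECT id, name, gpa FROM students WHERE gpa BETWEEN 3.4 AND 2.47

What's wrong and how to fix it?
Bug: BETWEEN expects the lower bound first; with 3.4 AND 2.47 the range is empty

Fix: Write BETWEEN 2.47 AND 3.4

Corrected query:
SELECT id, name, gpa FROM students WHERE gpa BETWEEN 2.47 AND 3.4

Result:
id | name  | gpa 
---+-------+-----
2  | Eve   | 2.73
3  | Iris  | 3.21
5  | Alice | 2.86
6  | Eve   | 3.22
9  | Kate  | 3.37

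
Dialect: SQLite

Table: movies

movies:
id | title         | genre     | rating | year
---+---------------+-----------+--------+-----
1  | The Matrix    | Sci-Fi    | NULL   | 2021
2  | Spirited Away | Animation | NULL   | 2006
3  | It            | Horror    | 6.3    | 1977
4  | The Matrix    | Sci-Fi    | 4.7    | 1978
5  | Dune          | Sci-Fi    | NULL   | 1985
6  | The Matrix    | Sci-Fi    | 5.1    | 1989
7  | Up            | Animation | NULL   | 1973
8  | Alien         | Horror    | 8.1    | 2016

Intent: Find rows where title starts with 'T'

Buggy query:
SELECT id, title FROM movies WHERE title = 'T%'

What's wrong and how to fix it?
Bug: Wildcards only work with LIKE; '=' treats '%' as a literal character

Fix: Use LIKE for wildcard pattern matching

Corrected query:
SELECT id, title FROM movies WHERE title LIKE 'T%'

Result:
id | title     
---+-----------
1  | The Matrix
4  | The Matrix
6  | The Matrix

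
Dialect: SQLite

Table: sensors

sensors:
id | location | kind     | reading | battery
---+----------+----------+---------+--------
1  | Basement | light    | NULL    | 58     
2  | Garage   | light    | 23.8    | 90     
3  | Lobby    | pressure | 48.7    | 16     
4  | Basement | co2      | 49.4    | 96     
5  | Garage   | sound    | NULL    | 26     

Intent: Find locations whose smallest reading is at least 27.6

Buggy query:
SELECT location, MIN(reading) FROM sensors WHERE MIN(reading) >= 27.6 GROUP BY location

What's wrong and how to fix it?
Bug: Aggregates like MIN are computed per group after WHERE runs

Fix: Replace WHERE with HAVING after the GROUP BY

Corrected query:
SELECT location, MIN(reading) FROM sensors GROUP BY location HAVING MIN(reading) >= 27.6

Result:
location | MIN(reading)
---------+-------------
Basement | 49.4        
Lobby    | 48.7        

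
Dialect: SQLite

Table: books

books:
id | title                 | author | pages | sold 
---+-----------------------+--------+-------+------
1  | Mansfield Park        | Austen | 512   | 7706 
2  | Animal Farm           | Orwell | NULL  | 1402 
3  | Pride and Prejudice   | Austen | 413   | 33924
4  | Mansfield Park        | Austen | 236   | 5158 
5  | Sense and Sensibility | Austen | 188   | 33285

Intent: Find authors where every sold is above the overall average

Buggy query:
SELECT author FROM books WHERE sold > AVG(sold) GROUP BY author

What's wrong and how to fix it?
Bug: AVG() is an aggregate; it can't sit directly in WHERE

Fix: Compute the overall average in a scalar subquery and compare each group's MIN against it in HAVING

Corrected query:
SELECT author FROM books GROUP BY author HAVING MIN(sold) > (SELECT AVG(sold) FROM books)

Result:
(no rows)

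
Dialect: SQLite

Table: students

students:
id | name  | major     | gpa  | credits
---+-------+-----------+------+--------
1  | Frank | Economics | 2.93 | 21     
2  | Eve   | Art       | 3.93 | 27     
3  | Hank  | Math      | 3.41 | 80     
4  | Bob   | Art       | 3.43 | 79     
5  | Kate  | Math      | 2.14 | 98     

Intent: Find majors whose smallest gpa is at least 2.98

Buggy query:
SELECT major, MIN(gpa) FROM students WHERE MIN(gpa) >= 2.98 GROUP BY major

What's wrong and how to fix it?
Bug: MIN() in WHERE is a misuse of aggregate

Fix: Use HAVING for the per-group MIN condition

Corrected query:
SELECT major, MIN(gpa) FROM students GROUP BY major HAVING MIN(gpa) >= 2.98

Result:
major | MIN(gpa)
------+---------
Art   | 3.43    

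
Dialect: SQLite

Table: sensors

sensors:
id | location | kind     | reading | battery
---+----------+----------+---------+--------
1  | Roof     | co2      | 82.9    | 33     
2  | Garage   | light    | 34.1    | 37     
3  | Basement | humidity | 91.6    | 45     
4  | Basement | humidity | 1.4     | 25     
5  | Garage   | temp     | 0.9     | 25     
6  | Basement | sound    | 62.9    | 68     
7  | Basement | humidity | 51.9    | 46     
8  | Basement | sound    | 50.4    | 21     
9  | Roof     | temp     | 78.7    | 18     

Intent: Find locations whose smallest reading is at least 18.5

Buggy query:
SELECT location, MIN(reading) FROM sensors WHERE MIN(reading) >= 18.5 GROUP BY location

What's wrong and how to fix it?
Bug: MIN() in WHERE is a misuse of aggregate

Fix: Use HAVING for the per-group MIN condition

Corrected query:
SELECT location, MIN(reading) FROM sensors GROUP BY location HAVING MIN(reading) >= 18.5

Result:
location | MIN(reading)
---------+-------------
Roof     | 78.7        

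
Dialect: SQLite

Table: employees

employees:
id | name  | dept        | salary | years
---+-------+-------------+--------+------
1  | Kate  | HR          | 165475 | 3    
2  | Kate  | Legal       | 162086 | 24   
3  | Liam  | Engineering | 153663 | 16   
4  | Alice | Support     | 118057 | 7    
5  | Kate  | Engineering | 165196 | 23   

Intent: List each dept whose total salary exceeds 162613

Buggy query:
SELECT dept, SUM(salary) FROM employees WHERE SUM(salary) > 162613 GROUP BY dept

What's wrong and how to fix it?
Bug: SUM(salary) is an aggregate, but WHERE filters rows before aggregation

Fix: Move the aggregate condition to a HAVING clause

Corrected query:
SELECT dept, SUM(salary) FROM employees GROUP BY dept HAVING SUM(salary) > 162613

Result:
dept        | SUM(salary)
------------+------------
Engineering | 318859     
HR          | 165475     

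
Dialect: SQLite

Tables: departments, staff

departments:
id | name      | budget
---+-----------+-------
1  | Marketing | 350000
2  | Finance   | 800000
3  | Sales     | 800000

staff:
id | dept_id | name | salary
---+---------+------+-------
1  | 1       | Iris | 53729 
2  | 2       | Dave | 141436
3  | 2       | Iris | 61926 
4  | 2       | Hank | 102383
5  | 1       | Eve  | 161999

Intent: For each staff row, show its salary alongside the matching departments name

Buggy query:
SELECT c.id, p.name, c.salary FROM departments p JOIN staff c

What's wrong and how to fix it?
Bug: JOIN with no ON clause produces a cartesian product; every staff row pairs with every departments row

Fix: Add ON c.dept_id = p.id to the JOIN

Corrected query:
SELECT c.id, p.name, c.salary FROM departments p JOIN staff c ON c.dept_id = p.id

Result:
id | name      | salary
---+-----------+-------
1  | Marketing | 53729 
2  | Finance   | 141436
3  | Finance   | 61926 
4  | Finance   | 102383
5  | Marketing | 161999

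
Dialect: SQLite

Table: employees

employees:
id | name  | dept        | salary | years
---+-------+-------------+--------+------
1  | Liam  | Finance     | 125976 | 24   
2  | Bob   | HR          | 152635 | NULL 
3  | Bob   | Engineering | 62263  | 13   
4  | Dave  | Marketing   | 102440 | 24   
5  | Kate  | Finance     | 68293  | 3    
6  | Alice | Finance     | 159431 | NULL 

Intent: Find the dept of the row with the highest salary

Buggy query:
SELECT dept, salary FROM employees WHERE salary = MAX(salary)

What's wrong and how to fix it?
Bug: MAX(salary) is an aggregate and cannot be used directly in WHERE

Fix: Wrap MAX in a scalar subquery so WHERE compares against a single value

Corrected query:
SELECT dept, salary FROM employees WHERE salary = (SELECT MAX(salary) FROM employees)

Result:
dept    | salary
--------+-------
Finance | 159431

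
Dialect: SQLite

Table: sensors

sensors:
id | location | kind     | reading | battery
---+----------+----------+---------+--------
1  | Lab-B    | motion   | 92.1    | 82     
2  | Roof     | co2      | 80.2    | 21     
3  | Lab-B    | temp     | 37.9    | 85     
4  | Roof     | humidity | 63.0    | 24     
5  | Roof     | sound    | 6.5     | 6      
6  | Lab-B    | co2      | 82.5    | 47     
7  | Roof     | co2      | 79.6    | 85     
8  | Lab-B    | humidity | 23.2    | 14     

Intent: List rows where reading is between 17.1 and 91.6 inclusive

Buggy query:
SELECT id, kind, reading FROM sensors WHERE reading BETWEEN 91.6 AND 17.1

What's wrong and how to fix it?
Bug: The bounds are reversed; BETWEEN a AND b requires a <= b to match anything

Fix: Write BETWEEN 17.1 AND 91.6

Corrected query:
SELECT id, kind, reading FROM sensors WHERE reading BETWEEN 17.1 AND 91.6

Result:
id | kind     | reading
---+----------+--------
2  | co2      | 80.2   
3  | temp     | 37.9   
4  | humidity | 63     
6  | co2      | 82.5   
7  | co2      | 79.6   
8  | humidity | 23.2   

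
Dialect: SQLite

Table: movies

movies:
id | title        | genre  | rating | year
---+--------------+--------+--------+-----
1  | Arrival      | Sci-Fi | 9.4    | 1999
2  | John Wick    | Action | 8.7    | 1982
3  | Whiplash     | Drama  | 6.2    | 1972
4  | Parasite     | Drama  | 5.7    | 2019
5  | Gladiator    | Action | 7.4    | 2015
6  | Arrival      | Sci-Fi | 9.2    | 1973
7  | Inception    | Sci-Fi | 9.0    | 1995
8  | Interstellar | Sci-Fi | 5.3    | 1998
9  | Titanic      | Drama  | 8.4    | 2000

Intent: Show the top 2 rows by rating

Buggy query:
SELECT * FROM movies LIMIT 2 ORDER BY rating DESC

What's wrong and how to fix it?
Bug: ORDER BY cannot follow LIMIT; LIMIT is the final clause

Fix: Sort with ORDER BY, then apply LIMIT

Corrected query:
SELECT * FROM movies ORDER BY rating DESC LIMIT 2

Result:
id | title   | genre  | rating | year
---+---------+--------+--------+-----
1  | Arrival | Sci-Fi | 9.4    | 1999
6  | Arrival | Sci-Fi | 9.2    | 1973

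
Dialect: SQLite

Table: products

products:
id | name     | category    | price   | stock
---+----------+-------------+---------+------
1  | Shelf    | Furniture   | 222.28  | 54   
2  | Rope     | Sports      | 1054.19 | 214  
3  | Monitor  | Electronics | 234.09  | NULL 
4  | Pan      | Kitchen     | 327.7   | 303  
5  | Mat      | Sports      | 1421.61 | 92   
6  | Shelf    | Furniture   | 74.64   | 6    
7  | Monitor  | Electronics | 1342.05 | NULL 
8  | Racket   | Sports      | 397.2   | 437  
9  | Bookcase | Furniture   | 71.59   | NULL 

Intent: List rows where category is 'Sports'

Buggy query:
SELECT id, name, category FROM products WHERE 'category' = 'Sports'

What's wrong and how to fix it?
Bug: 'category' in single quotes is a string literal, not the column; the comparison is literal-vs-literal and never true

Fix: Reference the column as category without single quotes

Corrected query:
SELECT id, name, category FROM products WHERE category = 'Sports'

Result:
id | name   | category
---+--------+---------
2  | Rope   | Sports  
5  | Mat    | Sports  
8  | Racket | Sports  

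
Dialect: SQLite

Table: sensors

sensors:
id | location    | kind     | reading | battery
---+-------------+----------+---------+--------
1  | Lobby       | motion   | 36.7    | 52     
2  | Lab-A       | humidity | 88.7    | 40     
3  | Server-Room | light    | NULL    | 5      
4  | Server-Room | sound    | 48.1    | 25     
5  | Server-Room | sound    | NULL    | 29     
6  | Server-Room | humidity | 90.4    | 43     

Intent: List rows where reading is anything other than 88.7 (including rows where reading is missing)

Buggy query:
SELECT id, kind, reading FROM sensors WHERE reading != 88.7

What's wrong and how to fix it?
Bug: Inequality against NULL is unknown, not true; rows with NULL are dropped

Fix: Handle NULL separately with IS NULL alongside the inequality

Corrected query:
SELECT id, kind, reading FROM sensors WHERE reading != 88.7 OR reading IS NULL

Result:
id | kind     | reading
---+----------+--------
1  | motion   | 36.7   
3  | light    | NULL   
4  | sound    | 48.1   
5  | sound    | NULL   
6  | humidity | 90.4   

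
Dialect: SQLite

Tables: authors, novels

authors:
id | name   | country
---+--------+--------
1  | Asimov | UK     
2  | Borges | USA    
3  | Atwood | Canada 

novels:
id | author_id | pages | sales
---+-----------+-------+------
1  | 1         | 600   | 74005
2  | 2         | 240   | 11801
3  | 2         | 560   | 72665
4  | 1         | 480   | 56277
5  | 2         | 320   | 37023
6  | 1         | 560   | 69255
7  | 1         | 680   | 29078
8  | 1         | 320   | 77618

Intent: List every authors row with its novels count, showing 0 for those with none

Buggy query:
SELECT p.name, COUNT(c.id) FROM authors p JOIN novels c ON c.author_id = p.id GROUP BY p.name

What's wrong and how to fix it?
Bug: An inner join excludes parents with zero children

Fix: Use LEFT JOIN so parents without children still appear (COUNT(c.id) gives 0)

Corrected query:
SELECT p.name, COUNT(c.id) FROM authors p LEFT JOIN novels c ON c.author_id = p.id GROUP BY p.name

Result:
name   | COUNT(c.id)
-------+------------
Asimov | 5          
Atwood | 0          
Borges | 3          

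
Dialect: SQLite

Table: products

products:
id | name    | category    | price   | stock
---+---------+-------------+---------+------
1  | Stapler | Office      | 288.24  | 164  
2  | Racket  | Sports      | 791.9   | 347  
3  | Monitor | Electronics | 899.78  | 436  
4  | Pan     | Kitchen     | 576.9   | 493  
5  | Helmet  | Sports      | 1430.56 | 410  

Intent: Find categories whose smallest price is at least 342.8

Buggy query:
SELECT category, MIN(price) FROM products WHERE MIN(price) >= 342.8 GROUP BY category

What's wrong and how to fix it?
Bug: MIN() in WHERE is a misuse of aggregate

Fix: Use HAVING for the per-group MIN condition

Corrected query:
SELECT category, MIN(price) FROM products GROUP BY category HAVING MIN(price) >= 342.8

Result:
category    | MIN(price)
------------+-----------
Electronics | 899.78    
Kitchen     | 576.9     
Sports      | 791.9     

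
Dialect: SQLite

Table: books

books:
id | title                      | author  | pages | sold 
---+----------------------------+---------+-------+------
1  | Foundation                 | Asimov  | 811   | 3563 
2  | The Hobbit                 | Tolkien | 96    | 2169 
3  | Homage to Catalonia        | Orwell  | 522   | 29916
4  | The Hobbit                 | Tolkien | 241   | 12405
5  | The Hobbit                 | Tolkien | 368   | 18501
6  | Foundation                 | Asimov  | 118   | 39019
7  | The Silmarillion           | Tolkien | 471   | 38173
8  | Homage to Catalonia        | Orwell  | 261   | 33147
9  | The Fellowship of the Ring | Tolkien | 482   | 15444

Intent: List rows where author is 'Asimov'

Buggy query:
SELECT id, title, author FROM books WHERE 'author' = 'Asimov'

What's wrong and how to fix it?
Bug: 'author' in single quotes is a string literal, not the column; the comparison is literal-vs-literal and never true

Fix: Reference the column as author without single quotes

Corrected query:
SELECT id, title, author FROM books WHERE author = 'Asimov'

Result:
id | title      | author
---+------------+-------
1  | Foundation | Asimov
6  | Foundation | Asimov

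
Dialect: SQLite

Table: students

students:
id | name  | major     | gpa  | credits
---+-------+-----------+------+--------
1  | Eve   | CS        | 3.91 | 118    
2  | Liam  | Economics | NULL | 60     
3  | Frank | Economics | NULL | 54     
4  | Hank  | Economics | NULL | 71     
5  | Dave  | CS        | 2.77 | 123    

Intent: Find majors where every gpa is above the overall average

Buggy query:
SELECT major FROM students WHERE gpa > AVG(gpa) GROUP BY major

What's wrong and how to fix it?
Bug: WHERE evaluates per row before aggregation, so AVG() is unavailable

Fix: Use a subquery for AVG and a HAVING MIN(...) filter so the condition holds for every row in the group

Corrected query:
SELECT major FROM students GROUP BY major HAVING MIN(gpa) > (SELECT AVG(gpa) FROM students)

Result:
(no rows)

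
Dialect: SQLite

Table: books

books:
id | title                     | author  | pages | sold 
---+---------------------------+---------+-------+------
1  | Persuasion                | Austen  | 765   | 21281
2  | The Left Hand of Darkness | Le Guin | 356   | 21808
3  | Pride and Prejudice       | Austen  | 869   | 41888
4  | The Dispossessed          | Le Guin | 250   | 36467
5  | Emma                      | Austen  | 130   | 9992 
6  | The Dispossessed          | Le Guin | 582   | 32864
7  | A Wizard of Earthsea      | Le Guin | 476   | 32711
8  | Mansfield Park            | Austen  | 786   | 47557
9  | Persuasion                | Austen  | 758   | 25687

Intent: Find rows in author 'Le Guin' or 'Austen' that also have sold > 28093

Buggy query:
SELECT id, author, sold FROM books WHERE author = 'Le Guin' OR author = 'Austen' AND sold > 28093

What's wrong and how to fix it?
Bug: AND binds tighter than OR, so this parses as author = 'Le Guin' OR (author = 'Austen' AND sold > 28093)

Fix: Add parentheses around the OR so the AND applies to both alternatives

Corrected query:
SELECT id, author, sold FROM books WHERE (author = 'Le Guin' OR author = 'Austen') AND sold > 28093

Result:
id | author  | sold 
---+---------+------
3  | Austen  | 41888
4  | Le Guin | 36467
6  | Le Guin | 32864
7  | Le Guin | 32711
8  | Austen  | 47557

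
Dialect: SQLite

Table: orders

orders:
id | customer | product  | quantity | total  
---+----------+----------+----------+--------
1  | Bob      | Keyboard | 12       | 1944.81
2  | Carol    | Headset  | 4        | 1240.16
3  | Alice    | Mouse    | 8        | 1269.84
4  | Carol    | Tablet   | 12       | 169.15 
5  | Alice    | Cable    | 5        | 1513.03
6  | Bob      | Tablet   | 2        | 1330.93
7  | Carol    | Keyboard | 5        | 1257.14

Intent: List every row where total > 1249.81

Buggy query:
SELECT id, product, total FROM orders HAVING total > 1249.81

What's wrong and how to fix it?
Bug: HAVING filters the output of aggregation, but this query has no GROUP BY and no aggregate functions, so SQLite rejects it (HAVING clause on a non-aggregate query); the condition here is per row

Fix: Use WHERE for row-level filtering

Corrected query:
SELECT id, product, total FROM orders WHERE total > 1249.81

Result:
id | product  | total  
---+----------+--------
1  | Keyboard | 1944.81
3  | Mouse    | 1269.84
5  | Cable    | 1513.03
6  | Tablet   | 1330.93
7  | Keyboard | 1257.14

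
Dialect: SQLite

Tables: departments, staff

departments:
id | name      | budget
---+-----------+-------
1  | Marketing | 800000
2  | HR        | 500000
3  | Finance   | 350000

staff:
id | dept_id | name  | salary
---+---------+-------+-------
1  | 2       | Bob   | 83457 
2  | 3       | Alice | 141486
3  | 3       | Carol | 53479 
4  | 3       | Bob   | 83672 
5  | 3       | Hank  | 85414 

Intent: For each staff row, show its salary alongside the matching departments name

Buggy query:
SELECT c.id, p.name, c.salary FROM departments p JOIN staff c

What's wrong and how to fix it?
Bug: JOIN with no ON clause produces a cartesian product; every staff row pairs with every departments row

Fix: Add ON c.dept_id = p.id to the JOIN

Corrected query:
SELECT c.id, p.name, c.salary FROM departments p JOIN staff c ON c.dept_id = p.id

Result:
id | name    | salary
---+---------+-------
1  | HR      | 83457 
2  | Finance | 141486
3  | Finance | 53479 
4  | Finance | 83672 
5  | Finance | 85414 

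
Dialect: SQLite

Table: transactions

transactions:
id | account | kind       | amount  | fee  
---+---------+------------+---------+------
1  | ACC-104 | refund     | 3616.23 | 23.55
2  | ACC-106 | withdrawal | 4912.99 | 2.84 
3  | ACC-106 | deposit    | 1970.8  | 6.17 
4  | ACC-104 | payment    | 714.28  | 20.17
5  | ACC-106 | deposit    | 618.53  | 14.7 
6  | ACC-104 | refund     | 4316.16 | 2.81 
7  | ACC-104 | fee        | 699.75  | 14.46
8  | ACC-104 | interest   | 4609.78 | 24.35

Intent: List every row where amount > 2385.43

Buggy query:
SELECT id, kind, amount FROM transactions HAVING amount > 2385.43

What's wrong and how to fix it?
Bug: HAVING filters the output of aggregation, but this query has no GROUP BY and no aggregate functions, so SQLite rejects it (HAVING clause on a non-aggregate query); the condition here is per row

Fix: Replace HAVING with WHERE since the condition applies to individual rows

Corrected query:
SELECT id, kind, amount FROM transactions WHERE amount > 2385.43

Result:
id | kind       | amount 
---+------------+--------
1  | refund     | 3616.23
2  | withdrawal | 4912.99
6  | refund     | 4316.16
8  | interest   | 4609.78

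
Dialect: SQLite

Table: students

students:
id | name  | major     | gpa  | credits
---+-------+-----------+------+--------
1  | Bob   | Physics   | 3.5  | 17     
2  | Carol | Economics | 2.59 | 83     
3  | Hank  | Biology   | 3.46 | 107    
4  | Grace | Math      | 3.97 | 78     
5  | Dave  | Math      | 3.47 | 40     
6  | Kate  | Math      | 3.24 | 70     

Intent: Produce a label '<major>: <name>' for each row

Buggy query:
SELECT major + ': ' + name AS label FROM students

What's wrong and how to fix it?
Bug: '+' is numeric addition; on text columns SQLite converts them to 0 instead of concatenating

Fix: Use the || operator for string concatenation

Corrected query:
SELECT major || ': ' || name AS label FROM students

Result:
label           
----------------
Physics: Bob    
Economics: Carol
Biology: Hank   
Math: Grace     
Math: Dave      
Math: Kate      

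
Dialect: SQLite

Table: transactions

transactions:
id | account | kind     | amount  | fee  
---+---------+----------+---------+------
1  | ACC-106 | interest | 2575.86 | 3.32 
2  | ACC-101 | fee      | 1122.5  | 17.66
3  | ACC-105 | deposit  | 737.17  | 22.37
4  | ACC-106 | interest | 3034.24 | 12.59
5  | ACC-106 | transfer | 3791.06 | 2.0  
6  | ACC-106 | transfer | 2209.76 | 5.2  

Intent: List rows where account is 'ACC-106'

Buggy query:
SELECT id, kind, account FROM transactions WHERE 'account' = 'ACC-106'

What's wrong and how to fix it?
Bug: 'account' in single quotes is a string literal, not the column; the comparison is literal-vs-literal and never true

Fix: Remove the quotes around the column name (or use double quotes for an identifier)

Corrected query:
SELECT id, kind, account FROM transactions WHERE account = 'ACC-106'

Result:
id | kind     | account
---+----------+--------
1  | interest | ACC-106
4  | interest | ACC-106
5  | transfer | ACC-106
6  | transfer | ACC-106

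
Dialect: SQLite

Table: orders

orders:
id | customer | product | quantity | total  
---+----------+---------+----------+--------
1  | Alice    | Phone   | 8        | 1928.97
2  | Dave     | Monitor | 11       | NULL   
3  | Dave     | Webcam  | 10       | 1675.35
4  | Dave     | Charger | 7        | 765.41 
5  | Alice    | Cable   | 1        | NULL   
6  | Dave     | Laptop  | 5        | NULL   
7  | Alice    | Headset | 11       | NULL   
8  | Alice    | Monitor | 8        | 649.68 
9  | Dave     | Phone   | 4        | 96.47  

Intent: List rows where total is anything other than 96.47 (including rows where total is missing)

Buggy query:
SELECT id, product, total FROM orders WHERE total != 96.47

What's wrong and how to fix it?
Bug: 'total != 96.47' is unknown when total is NULL, so NULL rows are silently excluded

Fix: Add an explicit OR total IS NULL to include the missing-value rows

Corrected query:
SELECT id, product, total FROM orders WHERE total != 96.47 OR total IS NULL

Result:
id | product | total  
---+---------+--------
1  | Phone   | 1928.97
2  | Monitor | NULL   
3  | Webcam  | 1675.35
4  | Charger | 765.41 
5  | Cable   | NULL   
6  | Laptop  | NULL   
7  | Headset | NULL   
8  | Monitor | 649.68 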